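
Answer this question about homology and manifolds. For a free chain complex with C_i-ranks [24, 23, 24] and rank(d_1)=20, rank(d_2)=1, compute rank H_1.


rank H_k = rank(ker d_k) - rank(im d_{k+1}).
rank(ker d_1) = rank(C_1) - rank(d_1) = 23 - 20 = 3.
rank(im d_{1+1}) = 1.
rank H_1 = 3 - 1 = 2

2


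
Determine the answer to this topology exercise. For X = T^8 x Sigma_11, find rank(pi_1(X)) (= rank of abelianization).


pi_1(A x B) = pi_1(A) x pi_1(B); rank of abelianization = b_1.
b_1(T^8) = 8, b_1(Sigma_11) = 2*11 = 22.
b_1(product) = 8 + 22 = 30

30


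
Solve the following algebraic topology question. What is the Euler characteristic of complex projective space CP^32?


CP^32 has one cell in each even dimension 0, 2, ..., 2*32 (32+1 cells total).
All cells are even-dimensional, so chi = number of cells.
chi = 32 + 1 = 33

33


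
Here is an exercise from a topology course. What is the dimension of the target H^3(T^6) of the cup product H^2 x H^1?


Cup product: H^p x H^q -> H^{p+q}; here p+q = 2+1 = 3.
rank H^k(T^n) = C(n,k).
C(6,3) = 20

20


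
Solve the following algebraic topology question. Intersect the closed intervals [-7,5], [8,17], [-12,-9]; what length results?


Intersection = [max(a_i), min(b_i)] = [8, -9].
Since 8 > -9, the intersection is empty.
Length = 0

0


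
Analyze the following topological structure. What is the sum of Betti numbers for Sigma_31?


For Sigma_31: b_0 = 1, b_1 = 2g = 62, b_2 = 1.
Total = 1 + 62 + 1 = 64

64


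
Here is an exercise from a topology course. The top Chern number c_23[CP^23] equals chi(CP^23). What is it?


For any closed oriented manifold, <e(TM),[M]> = chi(M).
chi(CP^23) = 23+1 = 24

24


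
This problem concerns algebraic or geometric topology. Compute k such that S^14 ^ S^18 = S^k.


S^m ^ S^n = S^{m+n}.
k = 14 + 18 = 32

32


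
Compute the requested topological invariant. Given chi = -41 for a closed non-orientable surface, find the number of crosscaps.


chi = 2 - k for closed non-orientable surfaces with k crosscaps.
-41 = 2 - k
k = 2 - (-41) = 43

43


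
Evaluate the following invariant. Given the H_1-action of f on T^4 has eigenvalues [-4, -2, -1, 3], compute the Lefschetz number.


For a torus self-map: L(f) = det(I - A) where A acts on H_1.
L(f) = (1--4) * (1--2) * (1--1) * (1-3) = 5 * 3 * 2 * -2 = -60

-60


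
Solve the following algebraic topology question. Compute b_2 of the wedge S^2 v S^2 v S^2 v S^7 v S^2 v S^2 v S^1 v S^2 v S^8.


For a wedge of spheres, H_k (k>0) is free on one generator per sphere of dimension k.
Spheres of dimension 2: count = 6.
b_2 = 6

6


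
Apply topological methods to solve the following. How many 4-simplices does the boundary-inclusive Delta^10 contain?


Delta^10 has 10+1 vertices. A 4-face is a choice of 4+1 vertices.
f_4 = C(10+1, 4+1) = C(11,5) = 462

462


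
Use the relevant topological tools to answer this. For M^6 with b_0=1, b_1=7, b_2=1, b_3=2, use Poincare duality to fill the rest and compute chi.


By Poincare duality b_k = b_{6-k}, so full Betti numbers: b_0=1, b_1=7, b_2=1, b_3=2, b_4=1, b_5=7, b_6=1.
chi = sum (-1)^k b_k = -12

-12


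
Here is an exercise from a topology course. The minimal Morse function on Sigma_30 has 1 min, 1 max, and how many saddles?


A perfect Morse function has m_k = b_k.
For Sigma_30: b_0=1, b_1=2g=60, b_2=1.
Saddles m_1 = 2g = 60

60


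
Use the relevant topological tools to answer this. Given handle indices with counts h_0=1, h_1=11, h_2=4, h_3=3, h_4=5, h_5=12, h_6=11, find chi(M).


Handles of index k contribute (-1)^k to chi (same as CW cells).
chi = (1) + (-11) + (4) + (-3) + (5) + (-12) + (11) = -5

-5


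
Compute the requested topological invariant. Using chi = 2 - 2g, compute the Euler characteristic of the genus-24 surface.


For a closed orientable surface of genus g: chi = 2 - 2g.
Here g = 24.
chi = 2 - 2*24 = 2 - 48 = -46

-46


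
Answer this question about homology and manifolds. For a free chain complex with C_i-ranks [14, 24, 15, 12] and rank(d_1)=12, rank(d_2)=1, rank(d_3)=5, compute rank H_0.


rank H_k = rank(ker d_k) - rank(im d_{k+1}).
rank(ker d_0) = rank(C_0) - rank(d_0) = 14 - 0 = 14.
rank(im d_{0+1}) = 12.
rank H_0 = 14 - 12 = 2

2


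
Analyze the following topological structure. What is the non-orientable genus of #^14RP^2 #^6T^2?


Since a >= 1, the sum is non-orientable; each T^2 can be replaced by RP^2 # RP^2 (since T^2#RP^2 = 3RP^2).
Total crosscaps k = 14 + 2*6 = 26.
Check via chi: chi = 14*1 + 6*0 - (14+6-1)*2 = -24 = 2 - k = -24. Consistent.

26


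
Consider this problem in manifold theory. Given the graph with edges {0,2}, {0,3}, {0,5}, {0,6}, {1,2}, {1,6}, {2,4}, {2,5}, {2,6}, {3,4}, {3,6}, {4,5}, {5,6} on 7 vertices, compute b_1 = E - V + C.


b_1 = E - V + (number of components).
E = 13, V = 7, components = 1.
b_1 = 13 - 7 + 1 = 7

7


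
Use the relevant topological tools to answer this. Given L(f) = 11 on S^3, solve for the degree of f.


L(f) = 1 + (-1)^3 deg(f) on S^3.
11 = 1 + (-1)^3 * deg(f)
(-1)^3 * deg(f) = 10
deg(f) = -10

-10


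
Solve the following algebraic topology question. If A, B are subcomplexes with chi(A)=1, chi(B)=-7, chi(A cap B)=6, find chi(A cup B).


chi(A cup B) = chi(A) + chi(B) - chi(A cap B)
= 1 + (-7) - (6)
= -12

-12


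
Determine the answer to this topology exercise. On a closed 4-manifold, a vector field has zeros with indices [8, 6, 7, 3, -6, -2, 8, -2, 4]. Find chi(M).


Poincare-Hopf: chi(M) = sum of indices of zeros.
chi = (8) + (6) + (7) + (3) + (-6) + (-2) + (8) + (-2) + (4) = 26

26


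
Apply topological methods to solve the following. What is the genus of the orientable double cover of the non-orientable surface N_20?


chi(N_20) = 2 - 20 = -18.
Double cover: chi(Sigma_g) = 2 * chi(N_20) = 2*(-18) = -36.
2 - 2g = -36, so g = (2 - (-36))/2 = 38/2 = 19

19


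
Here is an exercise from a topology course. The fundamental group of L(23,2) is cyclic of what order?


pi_1(L(p,q)) = Z/pZ for any q coprime to p.
|pi_1(L(23,2))| = 23

23


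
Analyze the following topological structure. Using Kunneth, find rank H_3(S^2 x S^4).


Each S^d has Poincare polynomial 1 + t^d.
The product S^2 x S^4 has Poincare polynomial prod(1+t^d_i).
Expanding: b_0=1, b_2=1, b_4=1, b_6=1.
b_3 = 0

0


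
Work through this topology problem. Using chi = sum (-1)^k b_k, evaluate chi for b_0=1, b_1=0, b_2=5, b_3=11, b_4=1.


chi = sum_k (-1)^k b_k.
= (1) + (0) + (5) + (-11) + (1)
= -4

-4


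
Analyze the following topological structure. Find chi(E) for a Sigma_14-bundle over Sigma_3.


For a fiber bundle F -> E -> B (with CW structure): chi(E) = chi(B) * chi(F).
chi(Sigma_3) = -4, chi(Sigma_14) = -26.
chi(E) = (-4) * (-26) = 104

104


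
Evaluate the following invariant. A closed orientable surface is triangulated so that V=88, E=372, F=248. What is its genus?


chi = V - E + F = 88 - 372 + 248 = -36
For orientable closed surface: chi = 2 - 2g, so g = (2 - chi)/2.
g = (2 - (-36)) / 2 = 38 / 2 = 19

19


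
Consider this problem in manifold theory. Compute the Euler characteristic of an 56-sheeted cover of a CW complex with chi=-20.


For a finite covering: chi(E) = (number of sheets) * chi(B).
chi(E) = 56 * (-20) = -1120

-1120


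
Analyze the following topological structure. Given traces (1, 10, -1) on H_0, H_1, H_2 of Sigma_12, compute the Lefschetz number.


L(f) = tr(f_0*) - tr(f_1*) + tr(f_2*).
= 1 - (10) + (-1)
= -10

-10


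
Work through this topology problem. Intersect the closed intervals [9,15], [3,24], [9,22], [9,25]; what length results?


Intersection = [max(a_i), min(b_i)] = [9, 15].
Length = 15 - 9 = 6

6


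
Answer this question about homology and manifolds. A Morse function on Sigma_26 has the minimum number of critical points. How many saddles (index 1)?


A perfect Morse function has m_k = b_k.
For Sigma_26: b_0=1, b_1=2g=52, b_2=1.
Saddles m_1 = 2g = 52

52


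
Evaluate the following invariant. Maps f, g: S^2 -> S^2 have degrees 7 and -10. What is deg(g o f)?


Degree is multiplicative under composition: deg(g o f) = deg(g) * deg(f).
= -10 * 7 = -70

-70


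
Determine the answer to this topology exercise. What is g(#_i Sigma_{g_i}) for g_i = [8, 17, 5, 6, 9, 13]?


Genus is additive under connected sum of orientable surfaces.
g = 8 + 17 + 5 + 6 + 9 + 13 = 58

58


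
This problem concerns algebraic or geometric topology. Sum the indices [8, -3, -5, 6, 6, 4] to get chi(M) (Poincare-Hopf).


Poincare-Hopf: chi(M) = sum of indices of zeros.
chi = (8) + (-3) + (-5) + (6) + (6) + (4) = 16

16


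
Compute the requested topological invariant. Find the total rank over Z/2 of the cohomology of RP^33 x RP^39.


dim H^*(RP^n; Z/2) = n+1 (one Z/2 in each degree 0..n).
Total Betti number is multiplicative.
Total = (33+1) * (39+1) = 34 * 40 = 1360

1360


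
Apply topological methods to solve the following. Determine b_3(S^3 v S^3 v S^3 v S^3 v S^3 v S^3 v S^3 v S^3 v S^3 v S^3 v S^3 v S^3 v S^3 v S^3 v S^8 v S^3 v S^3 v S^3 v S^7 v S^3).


For a wedge of spheres, H_k (k>0) is free on one generator per sphere of dimension k.
Spheres of dimension 3: count = 18.
b_3 = 18

18


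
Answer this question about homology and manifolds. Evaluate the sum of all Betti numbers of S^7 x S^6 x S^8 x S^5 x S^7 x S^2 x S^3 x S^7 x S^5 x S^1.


Total Betti number is multiplicative under products.
Each S^d (d>=1) has total Betti number 2.
There are 10 sphere factors.
Total = 2^10 = 1024

1024


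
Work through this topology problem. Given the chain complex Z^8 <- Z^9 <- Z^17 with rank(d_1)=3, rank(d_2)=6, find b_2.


rank H_k = rank(ker d_k) - rank(im d_{k+1}).
rank(ker d_2) = rank(C_2) - rank(d_2) = 17 - 6 = 11.
rank(im d_{2+1}) = 0.
rank H_2 = 11 - 0 = 11

11


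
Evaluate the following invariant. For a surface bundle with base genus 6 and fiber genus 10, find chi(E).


For a fiber bundle F -> E -> B (with CW structure): chi(E) = chi(B) * chi(F).
chi(Sigma_6) = -10, chi(Sigma_10) = -18.
chi(E) = (-10) * (-18) = 180

180


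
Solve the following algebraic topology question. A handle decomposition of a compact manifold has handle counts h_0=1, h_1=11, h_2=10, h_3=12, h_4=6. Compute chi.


Handles of index k contribute (-1)^k to chi (same as CW cells).
chi = (1) + (-11) + (10) + (-12) + (6) = -6

-6


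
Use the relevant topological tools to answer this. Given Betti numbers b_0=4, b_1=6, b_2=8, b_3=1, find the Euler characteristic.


chi = sum_k (-1)^k b_k.
= (4) + (-6) + (8) + (-1)
= 5

5


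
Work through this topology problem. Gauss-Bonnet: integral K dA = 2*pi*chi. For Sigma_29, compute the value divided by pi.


Gauss-Bonnet: integral K dA = 2*pi*chi(M).
chi(Sigma_29) = 2 - 2*29 = -56.
(integral K dA)/pi = 2*chi = 2*(-56) = -112

-112


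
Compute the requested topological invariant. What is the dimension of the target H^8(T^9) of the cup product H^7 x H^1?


Cup product: H^p x H^q -> H^{p+q}; here p+q = 7+1 = 8.
rank H^k(T^n) = C(n,k).
C(9,8) = 9

9


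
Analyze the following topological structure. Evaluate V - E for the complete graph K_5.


K_5: V = 5, E = C(5,2) = 10.
chi = V - E = 5 - 10 = -5

-5


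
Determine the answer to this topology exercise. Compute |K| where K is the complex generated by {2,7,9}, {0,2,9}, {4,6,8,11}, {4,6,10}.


Each maximal simplex on m vertices has 2^m - 1 nonempty faces.
Take the union (dedupe shared faces).
Total distinct faces = 30

30


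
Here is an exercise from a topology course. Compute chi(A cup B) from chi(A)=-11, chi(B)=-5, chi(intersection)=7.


chi(A cup B) = chi(A) + chi(B) - chi(A cap B)
= -11 + (-5) - (7)
= -23

-23


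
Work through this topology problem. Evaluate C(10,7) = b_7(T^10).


By the Kunneth formula, b_k(T^n) = C(n,k).
b_7(T^10) = C(10,7).
C(10,7) = 10!/(7!*3!) = 120

120


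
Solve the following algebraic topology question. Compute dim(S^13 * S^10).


Join of spheres: S^m * S^n = S^{m+n+1}.
dim = 13 + 10 + 1 = 24

24


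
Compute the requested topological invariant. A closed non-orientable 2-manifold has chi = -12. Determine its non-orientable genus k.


chi = 2 - k for closed non-orientable surfaces with k crosscaps.
-12 = 2 - k
k = 2 - (-12) = 14

14


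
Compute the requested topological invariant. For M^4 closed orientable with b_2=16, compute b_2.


Poincare duality for closed orientable n-manifolds: b_k = b_{n-k}.
Here n = 4, so b_2 = b_2 = 16

16


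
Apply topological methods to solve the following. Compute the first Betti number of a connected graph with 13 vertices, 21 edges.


For a connected graph: rank(pi_1) = b_1 = E - V + 1 = 1 - chi.
chi = V - E = 13 - 21 = -8.
rank = 1 - (-8) = 21 - 13 + 1 = 9

9


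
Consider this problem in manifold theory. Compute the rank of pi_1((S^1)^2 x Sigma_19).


pi_1(A x B) = pi_1(A) x pi_1(B); rank of abelianization = b_1.
b_1(T^2) = 2, b_1(Sigma_19) = 2*19 = 38.
b_1(product) = 2 + 38 = 40

40


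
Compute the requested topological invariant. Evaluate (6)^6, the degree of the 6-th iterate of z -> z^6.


deg(f) = 6. Degree is multiplicative: deg(f^6) = (deg f)^6.
deg(f^6) = (6)^6 = 46656

46656


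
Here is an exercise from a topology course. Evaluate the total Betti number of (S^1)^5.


b_k(T^5) = C(5,k), so the sum over k is sum_k C(5,k) = 2^5.
Total = 2^5 = 32

32


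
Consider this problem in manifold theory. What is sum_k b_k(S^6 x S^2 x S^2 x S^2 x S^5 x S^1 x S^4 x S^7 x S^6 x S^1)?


Total Betti number is multiplicative under products.
Each S^d (d>=1) has total Betti number 2.
There are 10 sphere factors.
Total = 2^10 = 1024

1024


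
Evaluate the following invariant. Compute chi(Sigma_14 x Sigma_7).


chi(Sigma_14) = 2 - 2*14 = -26
chi(Sigma_7) = 2 - 2*7 = -12
chi(product) = (-26) * (-12) = 312

312


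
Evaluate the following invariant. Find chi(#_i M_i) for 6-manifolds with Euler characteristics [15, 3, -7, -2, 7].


For n-manifolds: chi(A#B) = chi(A) + chi(B) - chi(S^6).
chi(S^6) = 1 + (-1)^6 = 2.
chi(#) = (sum chi_i) - (5-1)*chi(S^6) = 16 - 4*2 = 8

8


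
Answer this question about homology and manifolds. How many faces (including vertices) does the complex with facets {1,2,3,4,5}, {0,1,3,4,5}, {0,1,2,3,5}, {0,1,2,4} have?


Each maximal simplex on m vertices has 2^m - 1 nonempty faces.
Take the union (dedupe shared faces).
Total distinct faces = 57

57


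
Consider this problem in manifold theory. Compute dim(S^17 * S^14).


Join of spheres: S^m * S^n = S^{m+n+1}.
dim = 17 + 14 + 1 = 32

32


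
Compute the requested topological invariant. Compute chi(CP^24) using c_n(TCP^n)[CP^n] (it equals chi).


For any closed oriented manifold, <e(TM),[M]> = chi(M).
chi(CP^24) = 24+1 = 25

25


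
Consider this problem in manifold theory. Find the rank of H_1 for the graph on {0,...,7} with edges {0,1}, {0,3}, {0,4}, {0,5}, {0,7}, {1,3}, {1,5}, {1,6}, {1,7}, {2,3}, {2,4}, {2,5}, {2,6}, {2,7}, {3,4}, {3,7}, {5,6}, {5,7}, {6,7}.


b_1 = E - V + (number of components).
E = 19, V = 8, components = 1.
b_1 = 19 - 8 + 1 = 12

12


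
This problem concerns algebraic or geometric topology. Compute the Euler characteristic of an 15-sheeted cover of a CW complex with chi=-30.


For a finite covering: chi(E) = (number of sheets) * chi(B).
chi(E) = 15 * (-30) = -450

-450


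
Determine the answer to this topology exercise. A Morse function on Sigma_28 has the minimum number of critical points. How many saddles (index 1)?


A perfect Morse function has m_k = b_k.
For Sigma_28: b_0=1, b_1=2g=56, b_2=1.
Saddles m_1 = 2g = 56

56


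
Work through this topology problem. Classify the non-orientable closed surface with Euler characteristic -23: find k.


chi = 2 - k for closed non-orientable surfaces with k crosscaps.
-23 = 2 - k
k = 2 - (-23) = 25

25


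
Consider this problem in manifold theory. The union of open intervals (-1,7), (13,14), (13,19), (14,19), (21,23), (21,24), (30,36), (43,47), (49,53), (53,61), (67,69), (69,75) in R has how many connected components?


Sort and merge overlapping open intervals.
Merged: (-1,7), (13,19), (21,24), (30,36), (43,47), (49,53), (53,61), (67,69), (69,75).
Number of components = 9

9


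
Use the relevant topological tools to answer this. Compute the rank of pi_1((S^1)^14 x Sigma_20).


pi_1(A x B) = pi_1(A) x pi_1(B); rank of abelianization = b_1.
b_1(T^14) = 14, b_1(Sigma_20) = 2*20 = 40.
b_1(product) = 14 + 40 = 54

54


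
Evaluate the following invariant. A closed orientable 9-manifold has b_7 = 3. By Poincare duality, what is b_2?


Poincare duality for closed orientable n-manifolds: b_k = b_{n-k}.
Here n = 9, so b_2 = b_7 = 3

3


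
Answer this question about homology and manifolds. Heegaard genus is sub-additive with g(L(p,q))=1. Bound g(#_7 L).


Heegaard genus satisfies g(A#B) <= g(A) + g(B).
Each lens space has g = 1.
Upper bound: 7 * 1 = 7

7


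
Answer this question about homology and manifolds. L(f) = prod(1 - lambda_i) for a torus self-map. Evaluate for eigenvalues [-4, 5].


For a torus self-map: L(f) = det(I - A) where A acts on H_1.
L(f) = (1--4) * (1-5) = 5 * -4 = -20

-20


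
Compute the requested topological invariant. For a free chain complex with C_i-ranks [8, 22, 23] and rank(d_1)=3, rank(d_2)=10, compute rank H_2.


rank H_k = rank(ker d_k) - rank(im d_{k+1}).
rank(ker d_2) = rank(C_2) - rank(d_2) = 23 - 10 = 13.
rank(im d_{2+1}) = 0.
rank H_2 = 13 - 0 = 13

13


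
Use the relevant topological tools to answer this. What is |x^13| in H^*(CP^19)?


|x| = 2 in H^*(CP^n).
|x^13| = 13 * |x| = 13 * 2 = 26

26


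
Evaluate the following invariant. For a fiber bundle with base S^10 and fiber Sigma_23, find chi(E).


chi(S^10) = 2 (n even), chi(Sigma_23) = 2 - 2*23 = -44.
chi(E) = 2 * (-44) = -88

-88


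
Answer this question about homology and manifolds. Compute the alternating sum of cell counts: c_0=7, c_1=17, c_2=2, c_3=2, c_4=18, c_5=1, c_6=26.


chi = sum_k (-1)^k c_k.
= (-1)^0*7 + (-1)^1*17 + (-1)^2*2 + (-1)^3*2 + (-1)^4*18 + (-1)^5*1 + (-1)^6*26
= (7) + (-17) + (2) + (-2) + (18) + (-1) + (26)
= 33

33


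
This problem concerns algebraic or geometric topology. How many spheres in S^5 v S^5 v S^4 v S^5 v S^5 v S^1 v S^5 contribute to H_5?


For a wedge of spheres, H_k (k>0) is free on one generator per sphere of dimension k.
Spheres of dimension 5: count = 5.
b_5 = 5

5


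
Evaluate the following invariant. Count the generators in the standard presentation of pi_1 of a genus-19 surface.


Standard presentation: pi_1(Sigma_g) = <a_1,b_1,...,a_g,b_g | [a_1,b_1]...[a_g,b_g] = 1>.
Number of generators = 2g = 2*19 = 38

38


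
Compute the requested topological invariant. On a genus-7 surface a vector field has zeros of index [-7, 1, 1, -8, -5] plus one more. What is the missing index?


Poincare-Hopf: sum of indices = chi(M).
chi(Sigma_7) = 2 - 2*7 = -12.
Sum of known indices = -18.
x = chi - (sum known) = -12 - (-18) = 6

6


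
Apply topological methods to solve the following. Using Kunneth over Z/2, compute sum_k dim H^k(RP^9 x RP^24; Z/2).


dim H^*(RP^n; Z/2) = n+1 (one Z/2 in each degree 0..n).
Total Betti number is multiplicative.
Total = (9+1) * (24+1) = 10 * 25 = 250

250


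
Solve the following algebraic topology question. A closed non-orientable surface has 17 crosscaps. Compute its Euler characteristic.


For a non-orientable closed surface with k crosscaps: chi = 2 - k.
Here k = 17.
chi = 2 - 17 = -15

-15


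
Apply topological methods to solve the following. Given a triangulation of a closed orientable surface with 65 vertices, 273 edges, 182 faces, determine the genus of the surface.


chi = V - E + F = 65 - 273 + 182 = -26
For orientable closed surface: chi = 2 - 2g, so g = (2 - chi)/2.
g = (2 - (-26)) / 2 = 28 / 2 = 14

14


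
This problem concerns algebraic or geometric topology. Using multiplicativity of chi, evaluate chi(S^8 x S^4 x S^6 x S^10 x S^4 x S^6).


chi is multiplicative: chi(X x Y) = chi(X) chi(Y).
Each even-dim sphere has chi = 2. There are 6 factors.
chi = 2^6 = 64

64


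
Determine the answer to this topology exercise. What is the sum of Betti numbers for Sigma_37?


For Sigma_37: b_0 = 1, b_1 = 2g = 74, b_2 = 1.
Total = 1 + 74 + 1 = 76

76


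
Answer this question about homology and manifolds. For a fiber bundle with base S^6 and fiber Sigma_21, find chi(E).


chi(S^6) = 2 (n even), chi(Sigma_21) = 2 - 2*21 = -40.
chi(E) = 2 * (-40) = -80

-80


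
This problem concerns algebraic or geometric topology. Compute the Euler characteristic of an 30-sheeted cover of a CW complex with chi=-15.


For a finite covering: chi(E) = (number of sheets) * chi(B).
chi(E) = 30 * (-15) = -450

-450


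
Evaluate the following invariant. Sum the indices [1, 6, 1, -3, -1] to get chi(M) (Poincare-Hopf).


Poincare-Hopf: chi(M) = sum of indices of zeros.
chi = (1) + (6) + (1) + (-3) + (-1) = 4

4


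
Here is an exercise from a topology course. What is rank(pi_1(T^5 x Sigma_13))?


pi_1(A x B) = pi_1(A) x pi_1(B); rank of abelianization = b_1.
b_1(T^5) = 5, b_1(Sigma_13) = 2*13 = 26.
b_1(product) = 5 + 26 = 31

31


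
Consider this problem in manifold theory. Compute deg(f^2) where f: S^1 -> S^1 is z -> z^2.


deg(f) = 2. Degree is multiplicative: deg(f^2) = (deg f)^2.
deg(f^2) = (2)^2 = 4

4


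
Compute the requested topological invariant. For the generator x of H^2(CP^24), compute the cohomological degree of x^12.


|x| = 2 in H^*(CP^n).
|x^12| = 12 * |x| = 12 * 2 = 24

24


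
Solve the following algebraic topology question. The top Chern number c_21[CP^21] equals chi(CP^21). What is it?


For any closed oriented manifold, <e(TM),[M]> = chi(M).
chi(CP^21) = 21+1 = 22

22


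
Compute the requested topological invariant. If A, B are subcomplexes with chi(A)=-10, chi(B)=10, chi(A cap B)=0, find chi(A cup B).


chi(A cup B) = chi(A) + chi(B) - chi(A cap B)
= -10 + (10) - (0)
= 0

0


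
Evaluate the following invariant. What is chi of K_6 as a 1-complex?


K_6: V = 6, E = C(6,2) = 15.
chi = V - E = 6 - 15 = -9

-9


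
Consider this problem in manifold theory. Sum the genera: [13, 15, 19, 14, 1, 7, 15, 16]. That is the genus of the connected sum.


Genus is additive under connected sum of orientable surfaces.
g = 13 + 15 + 19 + 14 + 1 + 7 + 15 + 16 = 100

100


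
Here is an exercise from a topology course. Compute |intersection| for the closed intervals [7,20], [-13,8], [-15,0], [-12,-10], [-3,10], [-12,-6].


Intersection = [max(a_i), min(b_i)] = [7, -10].
Since 7 > -10, the intersection is empty.
Length = 0

0


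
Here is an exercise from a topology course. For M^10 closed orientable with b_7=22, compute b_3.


Poincare duality for closed orientable n-manifolds: b_k = b_{n-k}.
Here n = 10, so b_3 = b_7 = 22

22


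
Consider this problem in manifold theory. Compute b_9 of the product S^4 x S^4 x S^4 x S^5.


Each S^d has Poincare polynomial 1 + t^d.
The product S^4 x S^4 x S^4 x S^5 has Poincare polynomial prod(1+t^d_i).
Expanding: b_0=1, b_4=3, b_5=1, b_8=3, b_9=3, b_12=1, b_13=3, b_17=1.
b_9 = 3

3


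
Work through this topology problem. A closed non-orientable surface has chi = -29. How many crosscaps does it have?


chi = 2 - k for closed non-orientable surfaces with k crosscaps.
-29 = 2 - k
k = 2 - (-29) = 31

31


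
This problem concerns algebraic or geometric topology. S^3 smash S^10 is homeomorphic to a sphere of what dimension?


S^m ^ S^n = S^{m+n}.
k = 3 + 10 = 13

13


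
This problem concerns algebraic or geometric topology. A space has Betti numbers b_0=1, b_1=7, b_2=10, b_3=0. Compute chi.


chi = sum_k (-1)^k b_k.
= (1) + (-7) + (10) + (0)
= 4

4


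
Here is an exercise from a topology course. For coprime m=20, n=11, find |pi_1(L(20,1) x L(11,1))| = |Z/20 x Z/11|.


pi_1(X x Y) = pi_1(X) x pi_1(Y).
pi_1(L(20,1)) = Z/20, pi_1(L(11,1)) = Z/11.
|Z/20 x Z/11| = 20 * 11 = 220

220


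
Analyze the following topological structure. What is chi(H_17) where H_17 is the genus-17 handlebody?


A genus-g handlebody deformation retracts to a wedge of g circles.
chi(vee_g S^1) = 1 - g.
chi(H_17) = 1 - 17 = -16

-16


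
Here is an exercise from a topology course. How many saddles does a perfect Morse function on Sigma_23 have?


A perfect Morse function has m_k = b_k.
For Sigma_23: b_0=1, b_1=2g=46, b_2=1.
Saddles m_1 = 2g = 46

46


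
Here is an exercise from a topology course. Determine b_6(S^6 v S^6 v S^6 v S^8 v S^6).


For a wedge of spheres, H_k (k>0) is free on one generator per sphere of dimension k.
Spheres of dimension 6: count = 4.
b_6 = 4

4


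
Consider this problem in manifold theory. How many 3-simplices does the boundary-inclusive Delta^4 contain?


Delta^4 has 4+1 vertices. A 3-face is a choice of 3+1 vertices.
f_3 = C(4+1, 3+1) = C(5,4) = 5

5


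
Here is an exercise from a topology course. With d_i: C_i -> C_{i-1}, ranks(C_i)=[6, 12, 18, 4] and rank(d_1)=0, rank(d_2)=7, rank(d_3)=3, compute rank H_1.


rank H_k = rank(ker d_k) - rank(im d_{k+1}).
rank(ker d_1) = rank(C_1) - rank(d_1) = 12 - 0 = 12.
rank(im d_{1+1}) = 7.
rank H_1 = 12 - 7 = 5

5


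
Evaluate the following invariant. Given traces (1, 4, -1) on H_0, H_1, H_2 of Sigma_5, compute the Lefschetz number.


L(f) = tr(f_0*) - tr(f_1*) + tr(f_2*).
= 1 - (4) + (-1)
= -4

-4


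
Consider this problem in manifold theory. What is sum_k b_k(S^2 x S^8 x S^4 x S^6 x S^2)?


Total Betti number is multiplicative under products.
Each S^d (d>=1) has total Betti number 2.
There are 5 sphere factors.
Total = 2^5 = 32

32


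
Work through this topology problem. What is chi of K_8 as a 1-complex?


K_8: V = 8, E = C(8,2) = 28.
chi = V - E = 8 - 28 = -20

-20


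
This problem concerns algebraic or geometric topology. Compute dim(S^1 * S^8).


Join of spheres: S^m * S^n = S^{m+n+1}.
dim = 1 + 8 + 1 = 10

10


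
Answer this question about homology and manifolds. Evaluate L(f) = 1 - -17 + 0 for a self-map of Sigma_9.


L(f) = tr(f_0*) - tr(f_1*) + tr(f_2*).
= 1 - (-17) + (0)
= 18

18


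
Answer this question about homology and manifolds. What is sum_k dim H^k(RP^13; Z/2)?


H^k(RP^13; Z/2) = Z/2 for each 0 <= k <= 13.
Total dimension = 13 + 1 = 14

14


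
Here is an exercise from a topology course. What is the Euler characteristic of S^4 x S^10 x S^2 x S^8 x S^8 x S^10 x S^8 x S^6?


chi is multiplicative: chi(X x Y) = chi(X) chi(Y).
Each even-dim sphere has chi = 2. There are 8 factors.
chi = 2^8 = 256

256


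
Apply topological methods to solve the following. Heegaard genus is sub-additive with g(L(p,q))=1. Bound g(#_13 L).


Heegaard genus satisfies g(A#B) <= g(A) + g(B).
Each lens space has g = 1.
Upper bound: 13 * 1 = 13

13


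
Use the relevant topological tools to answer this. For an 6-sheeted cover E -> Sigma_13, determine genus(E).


For an n-sheeted cover: chi(E) = n * chi(B).
chi(Sigma_13) = 2 - 2*13 = -24.
chi(E) = 6 * (-24) = -144.
genus(E) = (2 - chi(E))/2 = (2 - (-144))/2 = 146/2 = 73

73


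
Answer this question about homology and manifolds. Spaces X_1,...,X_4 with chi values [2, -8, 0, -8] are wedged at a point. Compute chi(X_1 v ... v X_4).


chi(A v B) = chi(A) + chi(B) - 1 (one point identified).
For 4 spaces: chi = (sum chi_i) - (4 - 1).
sum = -14; chi = -14 - 3 = -17

-17


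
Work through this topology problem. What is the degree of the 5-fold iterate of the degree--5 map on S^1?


deg(f) = -5. Degree is multiplicative: deg(f^5) = (deg f)^5.
deg(f^5) = (-5)^5 = -3125

-3125


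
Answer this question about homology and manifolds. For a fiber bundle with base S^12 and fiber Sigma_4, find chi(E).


chi(S^12) = 2 (n even), chi(Sigma_4) = 2 - 2*4 = -6.
chi(E) = 2 * (-6) = -12

-12


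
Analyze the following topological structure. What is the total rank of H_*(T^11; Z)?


b_k(T^11) = C(11,k), so the sum over k is sum_k C(11,k) = 2^11.
Total = 2^11 = 2048

2048


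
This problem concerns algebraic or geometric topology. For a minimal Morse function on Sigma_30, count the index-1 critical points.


A perfect Morse function has m_k = b_k.
For Sigma_30: b_0=1, b_1=2g=60, b_2=1.
Saddles m_1 = 2g = 60

60


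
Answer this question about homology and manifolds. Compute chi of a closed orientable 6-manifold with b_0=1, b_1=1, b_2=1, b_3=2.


By Poincare duality b_k = b_{6-k}, so full Betti numbers: b_0=1, b_1=1, b_2=1, b_3=2, b_4=1, b_5=1, b_6=1.
chi = sum (-1)^k b_k = 0

0


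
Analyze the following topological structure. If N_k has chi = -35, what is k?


chi = 2 - k for closed non-orientable surfaces with k crosscaps.
-35 = 2 - k
k = 2 - (-35) = 37

37


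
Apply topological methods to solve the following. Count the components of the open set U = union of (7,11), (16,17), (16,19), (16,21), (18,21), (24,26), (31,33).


Sort and merge overlapping open intervals.
Merged: (7,11), (16,21), (24,26), (31,33).
Number of components = 4

4


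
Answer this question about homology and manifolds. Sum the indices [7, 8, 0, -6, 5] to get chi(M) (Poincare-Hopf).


Poincare-Hopf: chi(M) = sum of indices of zeros.
chi = (7) + (8) + (0) + (-6) + (5) = 14

14


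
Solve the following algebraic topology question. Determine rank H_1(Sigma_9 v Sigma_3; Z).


For a wedge: H_1(A v B) = H_1(A) + H_1(B).
b_1(Sigma_9) = 18, b_1(Sigma_3) = 6.
b_1 = 18 + 6 = 24

24


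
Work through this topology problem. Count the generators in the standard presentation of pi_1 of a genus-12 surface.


Standard presentation: pi_1(Sigma_g) = <a_1,b_1,...,a_g,b_g | [a_1,b_1]...[a_g,b_g] = 1>.
Number of generators = 2g = 2*12 = 24

24


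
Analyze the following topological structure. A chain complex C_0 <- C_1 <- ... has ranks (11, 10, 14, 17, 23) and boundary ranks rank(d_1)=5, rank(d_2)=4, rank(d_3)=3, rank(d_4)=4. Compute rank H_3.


rank H_k = rank(ker d_k) - rank(im d_{k+1}).
rank(ker d_3) = rank(C_3) - rank(d_3) = 17 - 3 = 14.
rank(im d_{3+1}) = 4.
rank H_3 = 14 - 4 = 10

10


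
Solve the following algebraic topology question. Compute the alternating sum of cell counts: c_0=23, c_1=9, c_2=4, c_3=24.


chi = sum_k (-1)^k c_k.
= (-1)^0*23 + (-1)^1*9 + (-1)^2*4 + (-1)^3*24
= (23) + (-9) + (4) + (-24)
= -6

-6


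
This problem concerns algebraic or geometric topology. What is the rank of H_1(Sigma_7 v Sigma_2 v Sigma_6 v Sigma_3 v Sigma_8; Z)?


For a wedge X v Y: reduced H_k(X v Y) = H_k(X) + H_k(Y).
Each Sigma_g contributes b_1 = 2g.
b_1 = 14 + 4 + 12 + 6 + 16 = 52

52


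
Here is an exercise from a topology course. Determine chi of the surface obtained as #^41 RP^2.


For a non-orientable closed surface with k crosscaps: chi = 2 - k.
Here k = 41.
chi = 2 - 41 = -39

-39


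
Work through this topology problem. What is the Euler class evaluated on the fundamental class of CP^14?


For any closed oriented manifold, <e(TM),[M]> = chi(M).
chi(CP^14) = 14+1 = 15

15


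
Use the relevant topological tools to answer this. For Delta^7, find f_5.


Delta^7 has 7+1 vertices. A 5-face is a choice of 5+1 vertices.
f_5 = C(7+1, 5+1) = C(8,6) = 28

28


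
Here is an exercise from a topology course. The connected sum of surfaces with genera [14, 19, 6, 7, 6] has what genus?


Genus is additive under connected sum of orientable surfaces.
g = 14 + 19 + 6 + 7 + 6 = 52

52


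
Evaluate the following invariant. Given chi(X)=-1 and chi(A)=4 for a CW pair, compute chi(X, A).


Relative Euler characteristic: chi(X, A) = chi(X) - chi(A).
= -1 - (4) = -5

-5


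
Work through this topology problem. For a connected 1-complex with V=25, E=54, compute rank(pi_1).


For a connected graph: rank(pi_1) = b_1 = E - V + 1 = 1 - chi.
chi = V - E = 25 - 54 = -29.
rank = 1 - (-29) = 54 - 25 + 1 = 30

30


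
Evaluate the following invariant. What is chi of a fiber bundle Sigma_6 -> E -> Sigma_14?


For a fiber bundle F -> E -> B (with CW structure): chi(E) = chi(B) * chi(F).
chi(Sigma_14) = -26, chi(Sigma_6) = -10.
chi(E) = (-26) * (-10) = 260

260


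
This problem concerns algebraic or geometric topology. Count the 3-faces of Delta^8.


Delta^8 has 8+1 vertices. A 3-face is a choice of 3+1 vertices.
f_3 = C(8+1, 3+1) = C(9,4) = 126

126


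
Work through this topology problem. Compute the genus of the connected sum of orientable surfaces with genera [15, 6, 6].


Genus is additive under connected sum of orientable surfaces.
g = 15 + 6 + 6 = 27

27


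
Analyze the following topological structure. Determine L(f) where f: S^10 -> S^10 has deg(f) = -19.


On S^10: L(f) = tr(f_0*) + (-1)^10 tr(f_10*) = 1 + (-1)^10 * deg(f).
L(f) = 1 + (-1)^10 * -19 = 1 + -19 = -18

-18


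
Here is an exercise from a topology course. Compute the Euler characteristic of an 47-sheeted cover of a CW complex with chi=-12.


For a finite covering: chi(E) = (number of sheets) * chi(B).
chi(E) = 47 * (-12) = -564

-564


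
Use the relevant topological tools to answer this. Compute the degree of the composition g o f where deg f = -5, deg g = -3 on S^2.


Degree is multiplicative under composition: deg(g o f) = deg(g) * deg(f).
= -3 * -5 = 15

15


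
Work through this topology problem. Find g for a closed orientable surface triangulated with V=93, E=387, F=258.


chi = V - E + F = 93 - 387 + 258 = -36
For orientable closed surface: chi = 2 - 2g, so g = (2 - chi)/2.
g = (2 - (-36)) / 2 = 38 / 2 = 19

19


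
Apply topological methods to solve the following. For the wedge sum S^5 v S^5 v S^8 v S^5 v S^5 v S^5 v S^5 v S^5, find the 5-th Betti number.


For a wedge of spheres, H_k (k>0) is free on one generator per sphere of dimension k.
Spheres of dimension 5: count = 7.
b_5 = 7

7


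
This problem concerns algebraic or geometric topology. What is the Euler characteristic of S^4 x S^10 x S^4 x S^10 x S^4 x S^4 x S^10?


chi is multiplicative: chi(X x Y) = chi(X) chi(Y).
Each even-dim sphere has chi = 2. There are 7 factors.
chi = 2^7 = 128

128


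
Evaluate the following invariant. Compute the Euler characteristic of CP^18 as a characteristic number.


For any closed oriented manifold, <e(TM),[M]> = chi(M).
chi(CP^18) = 18+1 = 19

19


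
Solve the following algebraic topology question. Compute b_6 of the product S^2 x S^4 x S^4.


Each S^d has Poincare polynomial 1 + t^d.
The product S^2 x S^4 x S^4 has Poincare polynomial prod(1+t^d_i).
Expanding: b_0=1, b_2=1, b_4=2, b_6=2, b_8=1, b_10=1.
b_6 = 2

2


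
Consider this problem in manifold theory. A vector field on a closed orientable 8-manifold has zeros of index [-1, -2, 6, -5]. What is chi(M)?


Poincare-Hopf: chi(M) = sum of indices of zeros.
chi = (-1) + (-2) + (6) + (-5) = -2

-2


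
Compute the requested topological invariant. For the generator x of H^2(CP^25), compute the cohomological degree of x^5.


|x| = 2 in H^*(CP^n).
|x^5| = 5 * |x| = 5 * 2 = 10

10


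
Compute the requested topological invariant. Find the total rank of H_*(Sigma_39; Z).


For Sigma_39: b_0 = 1, b_1 = 2g = 78, b_2 = 1.
Total = 1 + 78 + 1 = 80

80


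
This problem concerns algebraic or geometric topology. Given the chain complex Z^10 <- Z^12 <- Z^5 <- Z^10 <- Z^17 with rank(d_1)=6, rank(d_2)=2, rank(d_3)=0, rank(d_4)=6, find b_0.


rank H_k = rank(ker d_k) - rank(im d_{k+1}).
rank(ker d_0) = rank(C_0) - rank(d_0) = 10 - 0 = 10.
rank(im d_{0+1}) = 6.
rank H_0 = 10 - 6 = 4

4


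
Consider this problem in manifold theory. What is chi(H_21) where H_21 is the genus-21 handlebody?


A genus-g handlebody deformation retracts to a wedge of g circles.
chi(vee_g S^1) = 1 - g.
chi(H_21) = 1 - 21 = -20

-20


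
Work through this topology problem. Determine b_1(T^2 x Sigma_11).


pi_1(A x B) = pi_1(A) x pi_1(B); rank of abelianization = b_1.
b_1(T^2) = 2, b_1(Sigma_11) = 2*11 = 22.
b_1(product) = 2 + 22 = 24

24


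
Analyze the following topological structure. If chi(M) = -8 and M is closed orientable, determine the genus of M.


chi = 2 - 2g for closed orientable surfaces.
-8 = 2 - 2g
2g = 2 - (-8) = 10
g = 5

5


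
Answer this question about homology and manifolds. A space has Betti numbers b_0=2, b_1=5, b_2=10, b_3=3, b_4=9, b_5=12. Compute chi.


chi = sum_k (-1)^k b_k.
= (2) + (-5) + (10) + (-3) + (9) + (-12)
= 1

1


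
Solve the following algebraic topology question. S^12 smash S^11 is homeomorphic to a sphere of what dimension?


S^m ^ S^n = S^{m+n}.
k = 12 + 11 = 23

23


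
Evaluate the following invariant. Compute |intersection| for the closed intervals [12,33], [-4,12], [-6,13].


Intersection = [max(a_i), min(b_i)] = [12, 12].
Length = 12 - 12 = 0

0


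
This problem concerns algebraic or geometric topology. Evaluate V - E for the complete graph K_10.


K_10: V = 10, E = C(10,2) = 45.
chi = V - E = 10 - 45 = -35

-35


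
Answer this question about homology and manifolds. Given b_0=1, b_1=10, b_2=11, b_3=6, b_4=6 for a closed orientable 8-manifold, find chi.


By Poincare duality b_k = b_{8-k}, so full Betti numbers: b_0=1, b_1=10, b_2=11, b_3=6, b_4=6, b_5=6, b_6=11, b_7=10, b_8=1.
chi = sum (-1)^k b_k = -2

-2


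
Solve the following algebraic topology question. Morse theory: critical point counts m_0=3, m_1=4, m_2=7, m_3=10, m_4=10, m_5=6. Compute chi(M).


Morse theory: chi(M) = sum_k (-1)^k m_k where m_k = #(index-k critical points).
= (3) + (-4) + (7) + (-10) + (10) + (-6) = 0

0


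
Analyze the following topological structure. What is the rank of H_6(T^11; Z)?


By the Kunneth formula, b_k(T^n) = C(n,k).
b_6(T^11) = C(11,6).
C(11,6) = 11!/(6!*5!) = 462

462


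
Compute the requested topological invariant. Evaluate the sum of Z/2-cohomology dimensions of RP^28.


H^k(RP^28; Z/2) = Z/2 for each 0 <= k <= 28.
Total dimension = 28 + 1 = 29

29


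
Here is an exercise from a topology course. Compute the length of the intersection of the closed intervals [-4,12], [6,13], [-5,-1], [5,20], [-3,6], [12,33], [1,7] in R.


Intersection = [max(a_i), min(b_i)] = [12, -1].
Since 12 > -1, the intersection is empty.
Length = 0

0


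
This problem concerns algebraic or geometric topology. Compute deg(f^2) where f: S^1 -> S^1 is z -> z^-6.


deg(f) = -6. Degree is multiplicative: deg(f^2) = (deg f)^2.
deg(f^2) = (-6)^2 = 36

36


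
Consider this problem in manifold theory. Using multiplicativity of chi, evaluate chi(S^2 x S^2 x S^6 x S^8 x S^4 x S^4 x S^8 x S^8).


chi is multiplicative: chi(X x Y) = chi(X) chi(Y).
Each even-dim sphere has chi = 2. There are 8 factors.
chi = 2^8 = 256

256


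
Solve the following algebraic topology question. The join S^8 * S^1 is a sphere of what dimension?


Join of spheres: S^m * S^n = S^{m+n+1}.
dim = 8 + 1 + 1 = 10

10


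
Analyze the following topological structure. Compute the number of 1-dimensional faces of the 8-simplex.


Delta^8 has 8+1 vertices. A 1-face is a choice of 1+1 vertices.
f_1 = C(8+1, 1+1) = C(9,2) = 36

36


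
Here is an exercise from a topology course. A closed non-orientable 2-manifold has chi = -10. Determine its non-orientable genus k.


chi = 2 - k for closed non-orientable surfaces with k crosscaps.
-10 = 2 - k
k = 2 - (-10) = 12

12


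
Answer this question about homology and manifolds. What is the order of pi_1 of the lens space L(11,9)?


pi_1(L(p,q)) = Z/pZ for any q coprime to p.
|pi_1(L(11,9))| = 11

11


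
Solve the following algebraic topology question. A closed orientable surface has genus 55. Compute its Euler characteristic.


For a closed orientable surface of genus g: chi = 2 - 2g.
Here g = 55.
chi = 2 - 2*55 = 2 - 110 = -108

-108
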